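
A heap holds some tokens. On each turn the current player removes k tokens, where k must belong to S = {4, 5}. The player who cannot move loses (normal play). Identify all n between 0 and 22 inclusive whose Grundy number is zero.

G(0) = 0
G(1) = mex{} = 0
G(2) = mex{} = 0
G(3) = mex{} = 0
G(4) = mex{0} = 1
G(5) = mex{0,0} = 1
G(6) = mex{0,0} = 1
G(7) = mex{0,0} = 1
G(8) = mex{1,0} = 2
G(9) = mex{1,1} = 0
G(10) = mex{1,1} = 0
G(11) = mex{1,1} = 0
G(12) = mex{2,1} = 0
G(13) = mex{0,2} = 1
G(14) = mex{0,0} = 1
G(15) = mex{0,0} = 1
G(16) = mex{0,0} = 1
G(17) = mex{1,0} = 2
G(18) = mex{1,1} = 0
G(19) = mex{1,1} = 0
G(20) = mex{1,1} = 0
G(21) = mex{2,1} = 0
G(22) = mex{0,2} = 1
P-positions are exactly the n with G(n) = 0.

0, 1, 2, 3, 9, 10, 11, 12, 18, 19, 20, 21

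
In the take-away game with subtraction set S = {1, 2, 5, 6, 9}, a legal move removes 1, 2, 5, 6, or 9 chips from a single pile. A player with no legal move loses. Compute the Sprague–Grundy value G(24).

0

n :  0  1  2  3  4  5  6  7  8  9 10 11 12 13 14 15 16 17 18 19 20 21 22 23 24
G :  0  1  2  0  1  2  3  0  1  2  0  1  2  3  0  1  2  0  1  2  3  0  1  2  0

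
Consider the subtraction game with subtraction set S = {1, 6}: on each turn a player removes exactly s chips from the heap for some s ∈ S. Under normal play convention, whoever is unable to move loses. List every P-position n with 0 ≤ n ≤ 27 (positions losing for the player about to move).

0, 2, 4, 7, 9, 11, 14, 16, 18, 21, 23, 25

G(0) = 0
G(1) = mex{0} = 1
G(2) = mex{1} = 0
G(3) = mex{0} = 1
G(4) = mex{1} = 0
G(5) = mex{0} = 1
G(6) = mex{1,0} = 2
G(7) = mex{2,1} = 0
G(8) = mex{0,0} = 1
G(9) = mex{1,1} = 0
G(10) = mex{0,0} = 1
G(11) = mex{1,1} = 0
G(12) = mex{0,2} = 1
G(13) = mex{1,0} = 2
G(14) = mex{2,1} = 0
G(15) = mex{0,0} = 1
G(16) = mex{1,1} = 0
G(17) = mex{0,0} = 1
G(18) = mex{1,1} = 0
G(19) = mex{0,2} = 1
G(20) = mex{1,0} = 2
G(21) = mex{2,1} = 0
G(22) = mex{0,0} = 1
G(23) = mex{1,1} = 0
G(24) = mex{0,0} = 1
G(25) = mex{1,1} = 0
G(26) = mex{0,2} = 1
G(27) = mex{1,0} = 2
P-positions are exactly the n with G(n) = 0.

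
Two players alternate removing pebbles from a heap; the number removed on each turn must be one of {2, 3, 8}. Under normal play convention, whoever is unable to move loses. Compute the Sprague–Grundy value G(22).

n :  0  1  2  3  4  5  6  7  8  9 10 11 12 13 14 15 16 17 18 19 20 21 22
G :  0  0  1  1  2  0  0  1  1  2  0  0  1  1  2  0  0  1  1  2  0  0  1

1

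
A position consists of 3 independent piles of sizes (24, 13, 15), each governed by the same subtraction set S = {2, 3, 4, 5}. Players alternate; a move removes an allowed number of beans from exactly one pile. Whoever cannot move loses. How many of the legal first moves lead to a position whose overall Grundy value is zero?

All piles use S = {2, 3, 4, 5}:
n :  0  1  2  3  4  5  6  7  8  9 10 11 12 13 14 15 16 17 18 19 20 21 22 23 24
G :  0  0  1  1  2  2  3  0  0  1  1  2  2  3  0  0  1  1  2  2  3  0  0  1  1
Pile A: G(24) = 1.
Pile B: G(13) = 3.
Pile C: G(15) = 0.
Combined Grundy value = 1 ⊕ 3 ⊕ 0 = 2.
A winning move leaves total XOR = 0, i.e. changes one component's Grundy value g to g ⊕ X where X is the current total.
Pile A: need g' = 1⊕2 = 3. Options: 24−2→G=0, 24−3→G=0, 24−4→G=3, 24−5→G=2. Hits: 1.
Pile B: need g' = 3⊕2 = 1. Options: 13−2→G=2, 13−3→G=1, 13−4→G=1, 13−5→G=0. Hits: 2.
Pile C: need g' = 0⊕2 = 2. Options: 15−2→G=3, 15−3→G=2, 15−4→G=2, 15−5→G=1. Hits: 2.

5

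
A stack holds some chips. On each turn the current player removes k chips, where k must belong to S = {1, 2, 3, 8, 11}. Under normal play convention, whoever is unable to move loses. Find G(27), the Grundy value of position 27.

G(0) = 0
G(1) = mex{0} = 1
G(2) = mex{1,0} = 2
G(3) = mex{2,1,0} = 3
G(4) = mex{3,2,1} = 0
G(5) = mex{0,3,2} = 1
G(6) = mex{1,0,3} = 2
G(7) = mex{2,1,0} = 3
G(8) = mex{3,2,1,0} = 4
G(9) = mex{4,3,2,1} = 0
G(10) = mex{0,4,3,2} = 1
G(11) = mex{1,0,4,3,0} = 2
G(12) = mex{2,1,0,0,1} = 3
G(13) = mex{3,2,1,1,2} = 0
G(14) = mex{0,3,2,2,3} = 1
G(15) = mex{1,0,3,3,0} = 2
G(16) = mex{2,1,0,4,1} = 3
G(17) = mex{3,2,1,0,2} = 4
G(18) = mex{4,3,2,1,3} = 0
G(19) = mex{0,4,3,2,4} = 1
G(20) = mex{1,0,4,3,0} = 2
G(21) = mex{2,1,0,0,1} = 3
G(22) = mex{3,2,1,1,2} = 0
G(23) = mex{0,3,2,2,3} = 1
G(24) = mex{1,0,3,3,0} = 2
G(25) = mex{2,1,0,4,1} = 3
G(26) = mex{3,2,1,0,2} = 4
G(27) = mex{4,3,2,1,3} = 0

0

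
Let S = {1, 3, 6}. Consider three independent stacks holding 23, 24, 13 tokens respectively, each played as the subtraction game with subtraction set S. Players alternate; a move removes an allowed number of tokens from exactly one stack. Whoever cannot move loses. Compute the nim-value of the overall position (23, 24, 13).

3

All stacks use S = {1, 3, 6}:
G(0) = 0
G(1) = mex{0} = 1
G(2) = mex{1} = 0
G(3) = mex{0,0} = 1
G(4) = mex{1,1} = 0
G(5) = mex{0,0} = 1
G(6) = mex{1,1,0} = 2
G(7) = mex{2,0,1} = 3
G(8) = mex{3,1,0} = 2
G(9) = mex{2,2,1} = 0
G(10) = mex{0,3,0} = 1
G(11) = mex{1,2,1} = 0
G(12) = mex{0,0,2} = 1
G(13) = mex{1,1,3} = 0
G(14) = mex{0,0,2} = 1
G(15) = mex{1,1,0} = 2
G(16) = mex{2,0,1} = 3
G(17) = mex{3,1,0} = 2
G(18) = mex{2,2,1} = 0
G(19) = mex{0,3,0} = 1
G(20) = mex{1,2,1} = 0
G(21) = mex{0,0,2} = 1
G(22) = mex{1,1,3} = 0
G(23) = mex{0,0,2} = 1
G(24) = mex{1,1,0} = 2
Stack A: G(23) = 1.
Stack B: G(24) = 2.
Stack C: G(13) = 0.
Combined Grundy value = 1 ⊕ 2 ⊕ 0 = 3.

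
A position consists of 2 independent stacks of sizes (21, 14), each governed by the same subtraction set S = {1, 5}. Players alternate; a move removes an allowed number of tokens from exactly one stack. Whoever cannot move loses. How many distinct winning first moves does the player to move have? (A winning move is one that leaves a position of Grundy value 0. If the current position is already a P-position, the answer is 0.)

All stacks use S = {1, 5}:
G(0) = 0
G(1) = mex{0} = 1
G(2) = mex{1} = 0
G(3) = mex{0} = 1
G(4) = mex{1} = 0
G(5) = mex{0,0} = 1
G(6) = mex{1,1} = 0
G(7) = mex{0,0} = 1
G(8) = mex{1,1} = 0
G(9) = mex{0,0} = 1
G(10) = mex{1,1} = 0
G(11) = mex{0,0} = 1
G(12) = mex{1,1} = 0
G(13) = mex{0,0} = 1
G(14) = mex{1,1} = 0
G(15) = mex{0,0} = 1
G(16) = mex{1,1} = 0
G(17) = mex{0,0} = 1
G(18) = mex{1,1} = 0
G(19) = mex{0,0} = 1
G(20) = mex{1,1} = 0
G(21) = mex{0,0} = 1
Stack A: G(21) = 1.
Stack B: G(14) = 0.
Combined Grundy value = 1 ⊕ 0 = 1.
A winning move leaves total XOR = 0, i.e. changes one component's Grundy value g to g ⊕ X where X is the current total.
Stack A: need g' = 1⊕1 = 0. Options: 21−1→G=0, 21−5→G=0. Hits: 2.
Stack B: need g' = 0⊕1 = 1. Options: 14−1→G=1, 14−5→G=1. Hits: 2.

4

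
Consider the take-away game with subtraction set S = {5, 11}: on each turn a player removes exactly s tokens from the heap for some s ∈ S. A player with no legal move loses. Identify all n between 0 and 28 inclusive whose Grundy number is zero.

n :  0  1  2  3  4  5  6  7  8  9 10 11 12 13 14 15 16 17 18 19 20 21 22 23 24 25 26 27 28
G :  0  0  0  0  0  1  1  1  1  1  0  2  2  2  2  1  0  0  0  0  0  1  1  1  1  1  0  2  2
P-positions are exactly the n with G(n) = 0.

0, 1, 2, 3, 4, 10, 16, 17, 18, 19, 20, 26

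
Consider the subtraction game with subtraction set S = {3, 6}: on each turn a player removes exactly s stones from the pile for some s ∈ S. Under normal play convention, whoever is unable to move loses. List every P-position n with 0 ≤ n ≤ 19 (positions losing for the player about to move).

n :  0  1  2  3  4  5  6  7  8  9 10 11 12 13 14 15 16 17 18 19
G :  0  0  0  1  1  1  2  2  2  0  0  0  1  1  1  2  2  2  0  0
P-positions are exactly the n with G(n) = 0.

0, 1, 2, 9, 10, 11, 18, 19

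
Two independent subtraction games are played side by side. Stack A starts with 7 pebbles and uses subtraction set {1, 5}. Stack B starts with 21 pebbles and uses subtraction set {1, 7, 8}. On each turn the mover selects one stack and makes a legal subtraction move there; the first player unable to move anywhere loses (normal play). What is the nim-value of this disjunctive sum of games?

1

Stack A, S = {1, 5}:
n : 0 1 2 3 4 5 6 7
G : 0 1 0 1 0 1 0 1
G_A(7) = 1.
Stack B, S = {1, 7, 8}:
G(0) = 0
G(1) = mex{0} = 1
G(2) = mex{1} = 0
G(3) = mex{0} = 1
G(4) = mex{1} = 0
G(5) = mex{0} = 1
G(6) = mex{1} = 0
G(7) = mex{0,0} = 1
G(8) = mex{1,1,0} = 2
G(9) = mex{2,0,1} = 3
G(10) = mex{3,1,0} = 2
G(11) = mex{2,0,1} = 3
G(12) = mex{3,1,0} = 2
G(13) = mex{2,0,1} = 3
G(14) = mex{3,1,0} = 2
G(15) = mex{2,2,1} = 0
G(16) = mex{0,3,2} = 1
G(17) = mex{1,2,3} = 0
G(18) = mex{0,3,2} = 1
G(19) = mex{1,2,3} = 0
G(20) = mex{0,3,2} = 1
G(21) = mex{1,2,3} = 0
G_B(21) = 0.
Combined Grundy value = 1 ⊕ 0 = 1.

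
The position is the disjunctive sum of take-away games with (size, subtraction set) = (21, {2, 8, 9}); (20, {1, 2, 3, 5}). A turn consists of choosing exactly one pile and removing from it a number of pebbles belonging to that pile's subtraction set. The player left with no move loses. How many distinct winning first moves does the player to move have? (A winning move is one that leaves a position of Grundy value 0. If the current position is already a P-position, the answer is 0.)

Pile A, S = {2, 8, 9}:
G(0) = 0
G(1) = mex{} = 0
G(2) = mex{0} = 1
G(3) = mex{0} = 1
G(4) = mex{1} = 0
G(5) = mex{1} = 0
G(6) = mex{0} = 1
G(7) = mex{0} = 1
G(8) = mex{1,0} = 2
G(9) = mex{1,0,0} = 2
G(10) = mex{2,1,0} = 3
G(11) = mex{2,1,1} = 0
G(12) = mex{3,0,1} = 2
G(13) = mex{0,0,0} = 1
G(14) = mex{2,1,0} = 3
G(15) = mex{1,1,1} = 0
G(16) = mex{3,2,1} = 0
G(17) = mex{0,2,2} = 1
G(18) = mex{0,3,2} = 1
G(19) = mex{1,0,3} = 2
G(20) = mex{1,2,0} = 3
G(21) = mex{2,1,2} = 0
G_A(21) = 0.
Pile B, S = {1, 2, 3, 5}:
n :  0  1  2  3  4  5  6  7  8  9 10 11 12 13 14 15 16 17 18 19 20
G :  0  1  2  3  0  1  2  3  0  1  2  3  0  1  2  3  0  1  2  3  0
G_B(20) = 0.
Combined Grundy value = 0 ⊕ 0 = 0.
A winning move leaves total XOR = 0, i.e. changes one component's Grundy value g to g ⊕ X where X is the current total.
Pile A: target g' = 0⊕0 = 0, but every legal move changes the Grundy value (mex property), so 0 moves.
Pile B: target g' = 0⊕0 = 0, but every legal move changes the Grundy value (mex property), so 0 moves.

0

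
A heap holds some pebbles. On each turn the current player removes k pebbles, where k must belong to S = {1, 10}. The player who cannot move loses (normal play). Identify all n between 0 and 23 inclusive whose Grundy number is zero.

n :  0  1  2  3  4  5  6  7  8  9 10 11 12 13 14 15 16 17 18 19 20 21 22 23
G :  0  1  0  1  0  1  0  1  0  1  2  0  1  0  1  0  1  0  1  0  1  2  0  1
P-positions are exactly the n with G(n) = 0.

0, 2, 4, 6, 8, 11, 13, 15, 17, 19, 22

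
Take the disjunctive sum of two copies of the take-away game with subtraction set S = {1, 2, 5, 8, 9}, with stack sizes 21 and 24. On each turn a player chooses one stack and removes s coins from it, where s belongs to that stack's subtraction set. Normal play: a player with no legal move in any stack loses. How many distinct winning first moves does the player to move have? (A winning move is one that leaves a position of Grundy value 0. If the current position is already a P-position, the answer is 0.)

All stacks use S = {1, 2, 5, 8, 9}:
n :  0  1  2  3  4  5  6  7  8  9 10 11 12 13 14 15 16 17 18 19 20 21 22 23 24
G :  0  1  2  0  1  2  0  1  2  3  0  1  2  0  1  2  0  1  2  3  0  1  2  0  1
Stack A: G(21) = 1.
Stack B: G(24) = 1.
Combined Grundy value = 1 ⊕ 1 = 0.
A winning move leaves total XOR = 0, i.e. changes one component's Grundy value g to g ⊕ X where X is the current total.
Stack A: target g' = 1⊕0 = 1, but every legal move changes the Grundy value (mex property), so 0 moves.
Stack B: target g' = 1⊕0 = 1, but every legal move changes the Grundy value (mex property), so 0 moves.

0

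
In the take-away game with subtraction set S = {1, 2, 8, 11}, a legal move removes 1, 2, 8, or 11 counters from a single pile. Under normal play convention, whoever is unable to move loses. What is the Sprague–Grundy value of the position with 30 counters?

0

n :  0  1  2  3  4  5  6  7  8  9 10 11 12 13 14 15 16 17 18 19 20 21 22 23 24 25 26 27 28 29 30
G :  0  1  2  0  1  2  0  1  2  0  1  2  0  1  2  0  1  2  0  1  2  0  1  2  0  1  2  0  1  2  0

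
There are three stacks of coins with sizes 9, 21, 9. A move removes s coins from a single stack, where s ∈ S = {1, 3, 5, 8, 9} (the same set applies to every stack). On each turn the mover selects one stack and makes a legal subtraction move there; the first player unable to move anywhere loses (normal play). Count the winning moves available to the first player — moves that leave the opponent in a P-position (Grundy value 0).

5

All stacks use S = {1, 3, 5, 8, 9}:
G(0) = 0
G(1) = mex{0} = 1
G(2) = mex{1} = 0
G(3) = mex{0,0} = 1
G(4) = mex{1,1} = 0
G(5) = mex{0,0,0} = 1
G(6) = mex{1,1,1} = 0
G(7) = mex{0,0,0} = 1
G(8) = mex{1,1,1,0} = 2
G(9) = mex{2,0,0,1,0} = 3
G(10) = mex{3,1,1,0,1} = 2
G(11) = mex{2,2,0,1,0} = 3
G(12) = mex{3,3,1,0,1} = 2
G(13) = mex{2,2,2,1,0} = 3
G(14) = mex{3,3,3,0,1} = 2
G(15) = mex{2,2,2,1,0} = 3
G(16) = mex{3,3,3,2,1} = 0
G(17) = mex{0,2,2,3,2} = 1
G(18) = mex{1,3,3,2,3} = 0
G(19) = mex{0,0,2,3,2} = 1
G(20) = mex{1,1,3,2,3} = 0
G(21) = mex{0,0,0,3,2} = 1
Stack A: G(9) = 3.
Stack B: G(21) = 1.
Stack C: G(9) = 3.
Combined Grundy value = 3 ⊕ 1 ⊕ 3 = 1.
A winning move leaves total XOR = 0, i.e. changes one component's Grundy value g to g ⊕ X where X is the current total.
Stack A: need g' = 3⊕1 = 2. Options: 9−1→G=2, 9−3→G=0, 9−5→G=0, 9−8→G=1, 9−9→G=0. Hits: 1.
Stack B: need g' = 1⊕1 = 0. Options: 21−1→G=0, 21−3→G=0, 21−5→G=0, 21−8→G=3, 21−9→G=2. Hits: 3.
Stack C: need g' = 3⊕1 = 2. Options: 9−1→G=2, 9−3→G=0, 9−5→G=0, 9−8→G=1, 9−9→G=0. Hits: 1.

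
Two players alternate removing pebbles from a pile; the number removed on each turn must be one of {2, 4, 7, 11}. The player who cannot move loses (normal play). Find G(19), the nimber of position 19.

G(0) = 0
G(1) = mex{} = 0
G(2) = mex{0} = 1
G(3) = mex{0} = 1
G(4) = mex{1,0} = 2
G(5) = mex{1,0} = 2
G(6) = mex{2,1} = 0
G(7) = mex{2,1,0} = 3
G(8) = mex{0,2,0} = 1
G(9) = mex{3,2,1} = 0
G(10) = mex{1,0,1} = 2
G(11) = mex{0,3,2,0} = 1
G(12) = mex{2,1,2,0} = 3
G(13) = mex{1,0,0,1} = 2
G(14) = mex{3,2,3,1} = 0
G(15) = mex{2,1,1,2} = 0
G(16) = mex{0,3,0,2} = 1
G(17) = mex{0,2,2,0} = 1
G(18) = mex{1,0,1,3} = 2
G(19) = mex{1,0,3,1} = 2

2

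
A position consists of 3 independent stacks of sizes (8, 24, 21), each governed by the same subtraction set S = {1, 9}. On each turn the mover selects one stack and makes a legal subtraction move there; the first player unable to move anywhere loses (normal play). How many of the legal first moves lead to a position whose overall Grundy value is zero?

All stacks use S = {1, 9}:
G(0) = 0
G(1) = mex{0} = 1
G(2) = mex{1} = 0
G(3) = mex{0} = 1
G(4) = mex{1} = 0
G(5) = mex{0} = 1
G(6) = mex{1} = 0
G(7) = mex{0} = 1
G(8) = mex{1} = 0
G(9) = mex{0,0} = 1
G(10) = mex{1,1} = 0
G(11) = mex{0,0} = 1
G(12) = mex{1,1} = 0
G(13) = mex{0,0} = 1
G(14) = mex{1,1} = 0
G(15) = mex{0,0} = 1
G(16) = mex{1,1} = 0
G(17) = mex{0,0} = 1
G(18) = mex{1,1} = 0
G(19) = mex{0,0} = 1
G(20) = mex{1,1} = 0
G(21) = mex{0,0} = 1
G(22) = mex{1,1} = 0
G(23) = mex{0,0} = 1
G(24) = mex{1,1} = 0
Stack A: G(8) = 0.
Stack B: G(24) = 0.
Stack C: G(21) = 1.
Combined Grundy value = 0 ⊕ 0 ⊕ 1 = 1.
A winning move leaves total XOR = 0, i.e. changes one component's Grundy value g to g ⊕ X where X is the current total.
Stack A: need g' = 0⊕1 = 1. Options: 8−1→G=1. Hits: 1.
Stack B: need g' = 0⊕1 = 1. Options: 24−1→G=1, 24−9→G=1. Hits: 2.
Stack C: need g' = 1⊕1 = 0. Options: 21−1→G=0, 21−9→G=0. Hits: 2.

5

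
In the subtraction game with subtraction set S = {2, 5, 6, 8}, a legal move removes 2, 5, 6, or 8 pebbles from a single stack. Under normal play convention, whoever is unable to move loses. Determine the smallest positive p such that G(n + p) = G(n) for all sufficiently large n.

14

G(0) = 0
G(1) = mex{} = 0
G(2) = mex{0} = 1
G(3) = mex{0} = 1
G(4) = mex{1} = 0
G(5) = mex{1,0} = 2
G(6) = mex{0,0,0} = 1
G(7) = mex{2,1,0} = 3
G(8) = mex{1,1,1,0} = 2
G(9) = mex{3,0,1,0} = 2
G(10) = mex{2,2,0,1} = 3
G(11) = mex{2,1,2,1} = 0
G(12) = mex{3,3,1,0} = 2
G(13) = mex{0,2,3,2} = 1
G(14) = mex{2,2,2,1} = 0
G(15) = mex{1,3,2,3} = 0
G(16) = mex{0,0,3,2} = 1
G(17) = mex{0,2,0,2} = 1
G(18) = mex{1,1,2,3} = 0
G(19) = mex{1,0,1,0} = 2
G(20) = mex{0,0,0,2} = 1
G(21) = mex{2,1,0,1} = 3
G(22) = mex{1,1,1,0} = 2
G(23) = mex{3,0,1,0} = 2
G(24) = mex{2,2,0,1} = 3
G(25) = mex{2,1,2,1} = 0
G(26) = mex{3,3,1,0} = 2
G(27) = mex{0,2,3,2} = 1
G(28) = mex{2,2,2,1} = 0
G(29) = mex{1,3,2,3} = 0
G(n+14) = G(n) holds for n = 0,…,7 (a full window of length max(S) = 8), so the sequence is purely periodic with period 14.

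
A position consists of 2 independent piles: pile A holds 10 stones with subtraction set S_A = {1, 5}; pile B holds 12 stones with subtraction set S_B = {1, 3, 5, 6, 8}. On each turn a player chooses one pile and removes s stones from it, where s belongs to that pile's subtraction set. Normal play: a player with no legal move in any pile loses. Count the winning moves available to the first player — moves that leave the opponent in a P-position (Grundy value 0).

4

Pile A, S = {1, 5}:
G(0) = 0
G(1) = mex{0} = 1
G(2) = mex{1} = 0
G(3) = mex{0} = 1
G(4) = mex{1} = 0
G(5) = mex{0,0} = 1
G(6) = mex{1,1} = 0
G(7) = mex{0,0} = 1
G(8) = mex{1,1} = 0
G(9) = mex{0,0} = 1
G(10) = mex{1,1} = 0
G_A(10) = 0.
Pile B, S = {1, 3, 5, 6, 8}:
n :  0  1  2  3  4  5  6  7  8  9 10 11 12
G :  0  1  0  1  0  1  2  3  2  3  2  0  1
G_B(12) = 1.
Combined Grundy value = 0 ⊕ 1 = 1.
A winning move leaves total XOR = 0, i.e. changes one component's Grundy value g to g ⊕ X where X is the current total.
Pile A: need g' = 0⊕1 = 1. Options: 10−1→G=1, 10−5→G=1. Hits: 2.
Pile B: need g' = 1⊕1 = 0. Options: 12−1→G=0, 12−3→G=3, 12−5→G=3, 12−6→G=2, 12−8→G=0. Hits: 2.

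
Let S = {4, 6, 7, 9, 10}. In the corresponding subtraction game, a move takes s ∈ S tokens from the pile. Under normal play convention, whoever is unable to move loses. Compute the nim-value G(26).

3

G(0) = 0
G(1) = mex{} = 0
G(2) = mex{} = 0
G(3) = mex{} = 0
G(4) = mex{0} = 1
G(5) = mex{0} = 1
G(6) = mex{0,0} = 1
G(7) = mex{0,0,0} = 1
G(8) = mex{1,0,0} = 2
G(9) = mex{1,0,0,0} = 2
G(10) = mex{1,1,0,0,0} = 2
G(11) = mex{1,1,1,0,0} = 2
G(12) = mex{2,1,1,0,0} = 3
G(13) = mex{2,1,1,1,0} = 3
G(14) = mex{2,2,1,1,1} = 0
G(15) = mex{2,2,2,1,1} = 0
G(16) = mex{3,2,2,1,1} = 0
G(17) = mex{3,2,2,2,1} = 0
G(18) = mex{0,3,2,2,2} = 1
G(19) = mex{0,3,3,2,2} = 1
G(20) = mex{0,0,3,2,2} = 1
G(21) = mex{0,0,0,3,2} = 1
G(22) = mex{1,0,0,3,3} = 2
G(23) = mex{1,0,0,0,3} = 2
G(24) = mex{1,1,0,0,0} = 2
G(25) = mex{1,1,1,0,0} = 2
G(26) = mex{2,1,1,0,0} = 3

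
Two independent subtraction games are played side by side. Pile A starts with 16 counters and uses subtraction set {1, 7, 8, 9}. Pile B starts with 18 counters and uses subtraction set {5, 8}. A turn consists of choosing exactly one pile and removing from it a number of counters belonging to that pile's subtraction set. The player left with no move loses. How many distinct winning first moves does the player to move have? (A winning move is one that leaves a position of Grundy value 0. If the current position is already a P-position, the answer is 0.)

2

Pile A, S = {1, 7, 8, 9}:
n :  0  1  2  3  4  5  6  7  8  9 10 11 12 13 14 15 16
G :  0  1  0  1  0  1  0  1  2  3  2  3  2  3  2  3  0
G_A(16) = 0.
Pile B, S = {5, 8}:
n :  0  1  2  3  4  5  6  7  8  9 10 11 12 13 14 15 16 17 18
G :  0  0  0  0  0  1  1  1  1  1  2  2  2  0  0  0  0  0  1
G_B(18) = 1.
Combined Grundy value = 0 ⊕ 1 = 1.
A winning move leaves total XOR = 0, i.e. changes one component's Grundy value g to g ⊕ X where X is the current total.
Pile A: need g' = 0⊕1 = 1. Options: 16−1→G=3, 16−7→G=3, 16−8→G=2, 16−9→G=1. Hits: 1.
Pile B: need g' = 1⊕1 = 0. Options: 18−5→G=0, 18−8→G=2. Hits: 1.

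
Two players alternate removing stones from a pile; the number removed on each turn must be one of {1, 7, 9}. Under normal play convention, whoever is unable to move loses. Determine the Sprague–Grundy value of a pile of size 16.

G(0) = 0
G(1) = mex{0} = 1
G(2) = mex{1} = 0
G(3) = mex{0} = 1
G(4) = mex{1} = 0
G(5) = mex{0} = 1
G(6) = mex{1} = 0
G(7) = mex{0,0} = 1
G(8) = mex{1,1} = 0
G(9) = mex{0,0,0} = 1
G(10) = mex{1,1,1} = 0
G(11) = mex{0,0,0} = 1
G(12) = mex{1,1,1} = 0
G(13) = mex{0,0,0} = 1
G(14) = mex{1,1,1} = 0
G(15) = mex{0,0,0} = 1
G(16) = mex{1,1,1} = 0

0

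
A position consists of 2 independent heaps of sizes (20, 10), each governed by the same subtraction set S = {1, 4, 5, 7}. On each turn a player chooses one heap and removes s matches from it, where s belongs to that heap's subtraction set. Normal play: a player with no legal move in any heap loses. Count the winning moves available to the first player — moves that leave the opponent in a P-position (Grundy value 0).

2

All heaps use S = {1, 4, 5, 7}:
G(0) = 0
G(1) = mex{0} = 1
G(2) = mex{1} = 0
G(3) = mex{0} = 1
G(4) = mex{1,0} = 2
G(5) = mex{2,1,0} = 3
G(6) = mex{3,0,1} = 2
G(7) = mex{2,1,0,0} = 3
G(8) = mex{3,2,1,1} = 0
G(9) = mex{0,3,2,0} = 1
G(10) = mex{1,2,3,1} = 0
G(11) = mex{0,3,2,2} = 1
G(12) = mex{1,0,3,3} = 2
G(13) = mex{2,1,0,2} = 3
G(14) = mex{3,0,1,3} = 2
G(15) = mex{2,1,0,0} = 3
G(16) = mex{3,2,1,1} = 0
G(17) = mex{0,3,2,0} = 1
G(18) = mex{1,2,3,1} = 0
G(19) = mex{0,3,2,2} = 1
G(20) = mex{1,0,3,3} = 2
Heap A: G(20) = 2.
Heap B: G(10) = 0.
Combined Grundy value = 2 ⊕ 0 = 2.
A winning move leaves total XOR = 0, i.e. changes one component's Grundy value g to g ⊕ X where X is the current total.
Heap A: need g' = 2⊕2 = 0. Options: 20−1→G=1, 20−4→G=0, 20−5→G=3, 20−7→G=3. Hits: 1.
Heap B: need g' = 0⊕2 = 2. Options: 10−1→G=1, 10−4→G=2, 10−5→G=3, 10−7→G=1. Hits: 1.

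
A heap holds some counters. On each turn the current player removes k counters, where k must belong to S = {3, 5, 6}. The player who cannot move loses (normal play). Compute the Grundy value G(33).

2

n :  0  1  2  3  4  5  6  7  8  9 10 11 12 13 14 15 16 17 18 19 20 21 22 23 24 25 26 27 28 29 30 31 32 33
G :  0  0  0  1  1  1  2  2  2  0  0  0  1  1  1  2  2  2  0  0  0  1  1  1  2  2  2  0  0  0  1  1  1  2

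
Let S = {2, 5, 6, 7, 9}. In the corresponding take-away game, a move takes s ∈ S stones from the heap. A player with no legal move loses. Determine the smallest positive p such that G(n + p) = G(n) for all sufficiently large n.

26

G(0) = 0
G(1) = mex{} = 0
G(2) = mex{0} = 1
G(3) = mex{0} = 1
G(4) = mex{1} = 0
G(5) = mex{1,0} = 2
G(6) = mex{0,0,0} = 1
G(7) = mex{2,1,0,0} = 3
G(8) = mex{1,1,1,0} = 2
G(9) = mex{3,0,1,1,0} = 2
G(10) = mex{2,2,0,1,0} = 3
G(11) = mex{2,1,2,0,1} = 3
G(12) = mex{3,3,1,2,1} = 0
G(13) = mex{3,2,3,1,0} = 4
G(14) = mex{0,2,2,3,2} = 1
G(15) = mex{4,3,2,2,1} = 0
G(16) = mex{1,3,3,2,3} = 0
G(17) = mex{0,0,3,3,2} = 1
G(18) = mex{0,4,0,3,2} = 1
G(19) = mex{1,1,4,0,3} = 2
G(20) = mex{1,0,1,4,3} = 2
G(21) = mex{2,0,0,1,0} = 3
G(22) = mex{2,1,0,0,4} = 3
G(23) = mex{3,1,1,0,1} = 2
G(24) = mex{3,2,1,1,0} = 4
G(25) = mex{2,2,2,1,0} = 3
G(26) = mex{4,3,2,2,1} = 0
G(27) = mex{3,3,3,2,1} = 0
G(28) = mex{0,2,3,3,2} = 1
G(29) = mex{0,4,2,3,2} = 1
G(30) = mex{1,3,4,2,3} = 0
G(31) = mex{1,0,3,4,3} = 2
G(32) = mex{0,0,0,3,2} = 1
G(33) = mex{2,1,0,0,4} = 3
G(34) = mex{1,1,1,0,3} = 2
G(35) = mex{3,0,1,1,0} = 2
G(36) = mex{2,2,0,1,0} = 3
G(37) = mex{2,1,2,0,1} = 3
G(38) = mex{3,3,1,2,1} = 0
G(39) = mex{3,2,3,1,0} = 4
G(40) = mex{0,2,2,3,2} = 1
G(41) = mex{4,3,2,2,1} = 0
G(42) = mex{1,3,3,2,3} = 0
G(43) = mex{0,0,3,3,2} = 1
G(44) = mex{0,4,0,3,2} = 1
G(45) = mex{1,1,4,0,3} = 2
G(46) = mex{1,0,1,4,3} = 2
G(47) = mex{2,0,0,1,0} = 3
G(48) = mex{2,1,0,0,4} = 3
G(49) = mex{3,1,1,0,1} = 2
G(50) = mex{3,2,1,1,0} = 4
G(51) = mex{2,2,2,1,0} = 3
G(52) = mex{4,3,2,2,1} = 0
G(53) = mex{3,3,3,2,1} = 0
G(n+26) = G(n) holds for n = 0,…,8 (a full window of length max(S) = 9), so the sequence is purely periodic with period 26.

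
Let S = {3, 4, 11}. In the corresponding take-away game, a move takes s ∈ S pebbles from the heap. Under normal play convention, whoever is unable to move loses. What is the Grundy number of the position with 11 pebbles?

G(0) = 0
G(1) = mex{} = 0
G(2) = mex{} = 0
G(3) = mex{0} = 1
G(4) = mex{0,0} = 1
G(5) = mex{0,0} = 1
G(6) = mex{1,0} = 2
G(7) = mex{1,1} = 0
G(8) = mex{1,1} = 0
G(9) = mex{2,1} = 0
G(10) = mex{0,2} = 1
G(11) = mex{0,0,0} = 1

1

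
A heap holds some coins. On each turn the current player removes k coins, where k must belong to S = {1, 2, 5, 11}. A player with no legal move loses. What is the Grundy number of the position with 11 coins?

2

n :  0  1  2  3  4  5  6  7  8  9 10 11
G :  0  1  2  0  1  2  0  1  2  0  1  2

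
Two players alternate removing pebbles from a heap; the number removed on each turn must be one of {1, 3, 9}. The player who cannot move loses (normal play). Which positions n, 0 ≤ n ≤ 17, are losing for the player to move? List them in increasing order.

0, 2, 4, 6, 8, 10, 12, 14, 16

n :  0  1  2  3  4  5  6  7  8  9 10 11 12 13 14 15 16 17
G :  0  1  0  1  0  1  0  1  0  1  0  1  0  1  0  1  0  1
P-positions are exactly the n with G(n) = 0.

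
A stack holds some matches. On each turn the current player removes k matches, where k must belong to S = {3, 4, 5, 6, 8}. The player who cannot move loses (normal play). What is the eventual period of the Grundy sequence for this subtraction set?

n :  0  1  2  3  4  5  6  7  8  9 10 11 12 13 14 15 16 17 18 19 20 21 22 23
G :  0  0  0  1  1  1  2  2  2  3  3  0  0  0  1  1  1  2  2  2  3  3  0  0
G(n+11) = G(n) holds for n = 0,…,7 (a full window of length max(S) = 8), so the sequence is purely periodic with period 11.

11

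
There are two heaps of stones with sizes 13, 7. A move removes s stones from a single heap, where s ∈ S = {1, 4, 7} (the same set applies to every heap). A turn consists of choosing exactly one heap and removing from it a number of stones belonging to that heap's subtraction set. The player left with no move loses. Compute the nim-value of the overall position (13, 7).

All heaps use S = {1, 4, 7}:
G(0) = 0
G(1) = mex{0} = 1
G(2) = mex{1} = 0
G(3) = mex{0} = 1
G(4) = mex{1,0} = 2
G(5) = mex{2,1} = 0
G(6) = mex{0,0} = 1
G(7) = mex{1,1,0} = 2
G(8) = mex{2,2,1} = 0
G(9) = mex{0,0,0} = 1
G(10) = mex{1,1,1} = 0
G(11) = mex{0,2,2} = 1
G(12) = mex{1,0,0} = 2
G(13) = mex{2,1,1} = 0
Heap A: G(13) = 0.
Heap B: G(7) = 2.
Combined Grundy value = 0 ⊕ 2 = 2.

2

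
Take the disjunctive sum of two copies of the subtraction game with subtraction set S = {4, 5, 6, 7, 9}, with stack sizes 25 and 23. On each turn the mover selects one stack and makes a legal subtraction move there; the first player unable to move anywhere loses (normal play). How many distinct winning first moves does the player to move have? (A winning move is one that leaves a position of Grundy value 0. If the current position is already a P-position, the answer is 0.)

All stacks use S = {4, 5, 6, 7, 9}:
G(0) = 0
G(1) = mex{} = 0
G(2) = mex{} = 0
G(3) = mex{} = 0
G(4) = mex{0} = 1
G(5) = mex{0,0} = 1
G(6) = mex{0,0,0} = 1
G(7) = mex{0,0,0,0} = 1
G(8) = mex{1,0,0,0} = 2
G(9) = mex{1,1,0,0,0} = 2
G(10) = mex{1,1,1,0,0} = 2
G(11) = mex{1,1,1,1,0} = 2
G(12) = mex{2,1,1,1,0} = 3
G(13) = mex{2,2,1,1,1} = 0
G(14) = mex{2,2,2,1,1} = 0
G(15) = mex{2,2,2,2,1} = 0
G(16) = mex{3,2,2,2,1} = 0
G(17) = mex{0,3,2,2,2} = 1
G(18) = mex{0,0,3,2,2} = 1
G(19) = mex{0,0,0,3,2} = 1
G(20) = mex{0,0,0,0,2} = 1
G(21) = mex{1,0,0,0,3} = 2
G(22) = mex{1,1,0,0,0} = 2
G(23) = mex{1,1,1,0,0} = 2
G(24) = mex{1,1,1,1,0} = 2
G(25) = mex{2,1,1,1,0} = 3
Stack A: G(25) = 3.
Stack B: G(23) = 2.
Combined Grundy value = 3 ⊕ 2 = 1.
A winning move leaves total XOR = 0, i.e. changes one component's Grundy value g to g ⊕ X where X is the current total.
Stack A: need g' = 3⊕1 = 2. Options: 25−4→G=2, 25−5→G=1, 25−6→G=1, 25−7→G=1, 25−9→G=0. Hits: 1.
Stack B: need g' = 2⊕1 = 3. Options: 23−4→G=1, 23−5→G=1, 23−6→G=1, 23−7→G=0, 23−9→G=0. Hits: 0.

1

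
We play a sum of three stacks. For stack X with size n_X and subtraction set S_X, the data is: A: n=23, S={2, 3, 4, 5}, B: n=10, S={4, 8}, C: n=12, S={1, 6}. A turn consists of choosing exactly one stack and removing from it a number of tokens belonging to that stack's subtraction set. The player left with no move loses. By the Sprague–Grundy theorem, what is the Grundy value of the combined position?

Stack A, S = {2, 3, 4, 5}:
G(0) = 0
G(1) = mex{} = 0
G(2) = mex{0} = 1
G(3) = mex{0,0} = 1
G(4) = mex{1,0,0} = 2
G(5) = mex{1,1,0,0} = 2
G(6) = mex{2,1,1,0} = 3
G(7) = mex{2,2,1,1} = 0
G(8) = mex{3,2,2,1} = 0
G(9) = mex{0,3,2,2} = 1
G(10) = mex{0,0,3,2} = 1
G(11) = mex{1,0,0,3} = 2
G(12) = mex{1,1,0,0} = 2
G(13) = mex{2,1,1,0} = 3
G(14) = mex{2,2,1,1} = 0
G(15) = mex{3,2,2,1} = 0
G(16) = mex{0,3,2,2} = 1
G(17) = mex{0,0,3,2} = 1
G(18) = mex{1,0,0,3} = 2
G(19) = mex{1,1,0,0} = 2
G(20) = mex{2,1,1,0} = 3
G(21) = mex{2,2,1,1} = 0
G(22) = mex{3,2,2,1} = 0
G(23) = mex{0,3,2,2} = 1
G_A(23) = 1.
Stack B, S = {4, 8}:
n :  0  1  2  3  4  5  6  7  8  9 10
G :  0  0  0  0  1  1  1  1  2  2  2
G_B(10) = 2.
Stack C, S = {1, 6}:
n :  0  1  2  3  4  5  6  7  8  9 10 11 12
G :  0  1  0  1  0  1  2  0  1  0  1  0  1
G_C(12) = 1.
Combined Grundy value = 1 ⊕ 2 ⊕ 1 = 2.

2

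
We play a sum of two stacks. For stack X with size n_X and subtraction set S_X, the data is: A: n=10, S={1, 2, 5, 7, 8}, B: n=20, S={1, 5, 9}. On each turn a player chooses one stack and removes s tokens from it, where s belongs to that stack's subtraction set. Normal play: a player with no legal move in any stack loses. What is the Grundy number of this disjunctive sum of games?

1

Stack A, S = {1, 2, 5, 7, 8}:
n :  0  1  2  3  4  5  6  7  8  9 10
G :  0  1  2  0  1  2  0  1  2  0  1
G_A(10) = 1.
Stack B, S = {1, 5, 9}:
n :  0  1  2  3  4  5  6  7  8  9 10 11 12 13 14 15 16 17 18 19 20
G :  0  1  0  1  0  1  0  1  0  1  0  1  0  1  0  1  0  1  0  1  0
G_B(20) = 0.
Combined Grundy value = 1 ⊕ 0 = 1.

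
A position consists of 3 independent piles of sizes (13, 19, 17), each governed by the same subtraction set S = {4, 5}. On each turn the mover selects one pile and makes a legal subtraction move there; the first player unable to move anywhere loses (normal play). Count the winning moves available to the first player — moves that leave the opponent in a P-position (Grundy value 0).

2

All piles use S = {4, 5}:
n :  0  1  2  3  4  5  6  7  8  9 10 11 12 13 14 15 16 17 18 19
G :  0  0  0  0  1  1  1  1  2  0  0  0  0  1  1  1  1  2  0  0
Pile A: G(13) = 1.
Pile B: G(19) = 0.
Pile C: G(17) = 2.
Combined Grundy value = 1 ⊕ 0 ⊕ 2 = 3.
A winning move leaves total XOR = 0, i.e. changes one component's Grundy value g to g ⊕ X where X is the current total.
Pile A: need g' = 1⊕3 = 2. Options: 13−4→G=0, 13−5→G=2. Hits: 1.
Pile B: need g' = 0⊕3 = 3. Options: 19−4→G=1, 19−5→G=1. Hits: 0.
Pile C: need g' = 2⊕3 = 1. Options: 17−4→G=1, 17−5→G=0. Hits: 1.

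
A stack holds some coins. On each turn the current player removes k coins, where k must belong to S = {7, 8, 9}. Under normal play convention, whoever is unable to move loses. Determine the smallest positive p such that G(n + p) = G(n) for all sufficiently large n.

16

G(0) = 0
G(1) = mex{} = 0
G(2) = mex{} = 0
G(3) = mex{} = 0
G(4) = mex{} = 0
G(5) = mex{} = 0
G(6) = mex{} = 0
G(7) = mex{0} = 1
G(8) = mex{0,0} = 1
G(9) = mex{0,0,0} = 1
G(10) = mex{0,0,0} = 1
G(11) = mex{0,0,0} = 1
G(12) = mex{0,0,0} = 1
G(13) = mex{0,0,0} = 1
G(14) = mex{1,0,0} = 2
G(15) = mex{1,1,0} = 2
G(16) = mex{1,1,1} = 0
G(17) = mex{1,1,1} = 0
G(18) = mex{1,1,1} = 0
G(19) = mex{1,1,1} = 0
G(20) = mex{1,1,1} = 0
G(21) = mex{2,1,1} = 0
G(22) = mex{2,2,1} = 0
G(23) = mex{0,2,2} = 1
G(24) = mex{0,0,2} = 1
G(25) = mex{0,0,0} = 1
G(26) = mex{0,0,0} = 1
G(27) = mex{0,0,0} = 1
G(28) = mex{0,0,0} = 1
G(29) = mex{0,0,0} = 1
G(30) = mex{1,0,0} = 2
G(31) = mex{1,1,0} = 2
G(32) = mex{1,1,1} = 0
G(33) = mex{1,1,1} = 0
G(n+16) = G(n) holds for n = 0,…,8 (a full window of length max(S) = 9), so the sequence is purely periodic with period 16.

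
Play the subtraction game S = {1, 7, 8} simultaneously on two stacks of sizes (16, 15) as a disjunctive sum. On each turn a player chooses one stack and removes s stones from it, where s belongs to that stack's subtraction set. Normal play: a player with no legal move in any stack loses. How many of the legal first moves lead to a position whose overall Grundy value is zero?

2

All stacks use S = {1, 7, 8}:
G(0) = 0
G(1) = mex{0} = 1
G(2) = mex{1} = 0
G(3) = mex{0} = 1
G(4) = mex{1} = 0
G(5) = mex{0} = 1
G(6) = mex{1} = 0
G(7) = mex{0,0} = 1
G(8) = mex{1,1,0} = 2
G(9) = mex{2,0,1} = 3
G(10) = mex{3,1,0} = 2
G(11) = mex{2,0,1} = 3
G(12) = mex{3,1,0} = 2
G(13) = mex{2,0,1} = 3
G(14) = mex{3,1,0} = 2
G(15) = mex{2,2,1} = 0
G(16) = mex{0,3,2} = 1
Stack A: G(16) = 1.
Stack B: G(15) = 0.
Combined Grundy value = 1 ⊕ 0 = 1.
A winning move leaves total XOR = 0, i.e. changes one component's Grundy value g to g ⊕ X where X is the current total.
Stack A: need g' = 1⊕1 = 0. Options: 16−1→G=0, 16−7→G=3, 16−8→G=2. Hits: 1.
Stack B: need g' = 0⊕1 = 1. Options: 15−1→G=2, 15−7→G=2, 15−8→G=1. Hits: 1.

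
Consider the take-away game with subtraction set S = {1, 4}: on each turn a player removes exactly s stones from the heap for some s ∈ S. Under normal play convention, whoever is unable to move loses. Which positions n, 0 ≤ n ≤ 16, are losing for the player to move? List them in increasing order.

G(0) = 0
G(1) = mex{0} = 1
G(2) = mex{1} = 0
G(3) = mex{0} = 1
G(4) = mex{1,0} = 2
G(5) = mex{2,1} = 0
G(6) = mex{0,0} = 1
G(7) = mex{1,1} = 0
G(8) = mex{0,2} = 1
G(9) = mex{1,0} = 2
G(10) = mex{2,1} = 0
G(11) = mex{0,0} = 1
G(12) = mex{1,1} = 0
G(13) = mex{0,2} = 1
G(14) = mex{1,0} = 2
G(15) = mex{2,1} = 0
G(16) = mex{0,0} = 1
P-positions are exactly the n with G(n) = 0.

0, 2, 5, 7, 10, 12, 15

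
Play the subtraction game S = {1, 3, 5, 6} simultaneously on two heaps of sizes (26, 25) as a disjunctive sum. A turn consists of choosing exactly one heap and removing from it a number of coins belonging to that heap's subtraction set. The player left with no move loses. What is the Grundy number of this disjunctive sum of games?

1

All heaps use S = {1, 3, 5, 6}:
G(0) = 0
G(1) = mex{0} = 1
G(2) = mex{1} = 0
G(3) = mex{0,0} = 1
G(4) = mex{1,1} = 0
G(5) = mex{0,0,0} = 1
G(6) = mex{1,1,1,0} = 2
G(7) = mex{2,0,0,1} = 3
G(8) = mex{3,1,1,0} = 2
G(9) = mex{2,2,0,1} = 3
G(10) = mex{3,3,1,0} = 2
G(11) = mex{2,2,2,1} = 0
G(12) = mex{0,3,3,2} = 1
G(13) = mex{1,2,2,3} = 0
G(14) = mex{0,0,3,2} = 1
G(15) = mex{1,1,2,3} = 0
G(16) = mex{0,0,0,2} = 1
G(17) = mex{1,1,1,0} = 2
G(18) = mex{2,0,0,1} = 3
G(19) = mex{3,1,1,0} = 2
G(20) = mex{2,2,0,1} = 3
G(21) = mex{3,3,1,0} = 2
G(22) = mex{2,2,2,1} = 0
G(23) = mex{0,3,3,2} = 1
G(24) = mex{1,2,2,3} = 0
G(25) = mex{0,0,3,2} = 1
G(26) = mex{1,1,2,3} = 0
Heap A: G(26) = 0.
Heap B: G(25) = 1.
Combined Grundy value = 0 ⊕ 1 = 1.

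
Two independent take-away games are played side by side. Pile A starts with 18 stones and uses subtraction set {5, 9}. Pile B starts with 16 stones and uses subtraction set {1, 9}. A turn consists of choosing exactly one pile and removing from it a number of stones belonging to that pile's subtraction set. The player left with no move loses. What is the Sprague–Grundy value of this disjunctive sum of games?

0

Pile A, S = {5, 9}:
n :  0  1  2  3  4  5  6  7  8  9 10 11 12 13 14 15 16 17 18
G :  0  0  0  0  0  1  1  1  1  1  2  2  2  2  0  0  0  0  0
G_A(18) = 0.
Pile B, S = {1, 9}:
G(0) = 0
G(1) = mex{0} = 1
G(2) = mex{1} = 0
G(3) = mex{0} = 1
G(4) = mex{1} = 0
G(5) = mex{0} = 1
G(6) = mex{1} = 0
G(7) = mex{0} = 1
G(8) = mex{1} = 0
G(9) = mex{0,0} = 1
G(10) = mex{1,1} = 0
G(11) = mex{0,0} = 1
G(12) = mex{1,1} = 0
G(13) = mex{0,0} = 1
G(14) = mex{1,1} = 0
G(15) = mex{0,0} = 1
G(16) = mex{1,1} = 0
G_B(16) = 0.
Combined Grundy value = 0 ⊕ 0 = 0.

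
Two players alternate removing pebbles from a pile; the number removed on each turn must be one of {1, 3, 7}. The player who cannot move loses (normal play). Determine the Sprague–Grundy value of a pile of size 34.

n :  0  1  2  3  4  5  6  7  8  9 10 11 12 13 14 15 16 17 18 19 20 21 22 23 24 25 26 27 28 29 30 31 32 33 34
G :  0  1  0  1  0  1  0  1  0  1  0  1  0  1  0  1  0  1  0  1  0  1  0  1  0  1  0  1  0  1  0  1  0  1  0

0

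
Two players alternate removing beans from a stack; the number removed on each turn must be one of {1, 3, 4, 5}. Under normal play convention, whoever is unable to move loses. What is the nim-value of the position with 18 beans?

G(0) = 0
G(1) = mex{0} = 1
G(2) = mex{1} = 0
G(3) = mex{0,0} = 1
G(4) = mex{1,1,0} = 2
G(5) = mex{2,0,1,0} = 3
G(6) = mex{3,1,0,1} = 2
G(7) = mex{2,2,1,0} = 3
G(8) = mex{3,3,2,1} = 0
G(9) = mex{0,2,3,2} = 1
G(10) = mex{1,3,2,3} = 0
G(11) = mex{0,0,3,2} = 1
G(12) = mex{1,1,0,3} = 2
G(13) = mex{2,0,1,0} = 3
G(14) = mex{3,1,0,1} = 2
G(15) = mex{2,2,1,0} = 3
G(16) = mex{3,3,2,1} = 0
G(17) = mex{0,2,3,2} = 1
G(18) = mex{1,3,2,3} = 0

0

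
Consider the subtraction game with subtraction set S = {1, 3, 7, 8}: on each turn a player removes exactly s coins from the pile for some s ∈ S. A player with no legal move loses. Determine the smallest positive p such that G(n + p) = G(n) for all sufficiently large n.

n :  0  1  2  3  4  5  6  7  8  9 10 11 12 13 14 15 16 17 18 19 20 21 22 23 24 25 26 27 28 29 30 31
G :  0  1  0  1  0  1  0  1  2  3  2  3  2  3  2  0  1  0  1  0  1  0  1  2  3  2  3  2  3  2  0  1
G(n+15) = G(n) holds for n = 0,…,7 (a full window of length max(S) = 8), so the sequence is purely periodic with period 15.

15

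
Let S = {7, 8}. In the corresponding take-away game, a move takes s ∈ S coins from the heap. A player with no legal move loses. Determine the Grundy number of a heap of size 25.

1

n :  0  1  2  3  4  5  6  7  8  9 10 11 12 13 14 15 16 17 18 19 20 21 22 23 24 25
G :  0  0  0  0  0  0  0  1  1  1  1  1  1  1  2  0  0  0  0  0  0  0  1  1  1  1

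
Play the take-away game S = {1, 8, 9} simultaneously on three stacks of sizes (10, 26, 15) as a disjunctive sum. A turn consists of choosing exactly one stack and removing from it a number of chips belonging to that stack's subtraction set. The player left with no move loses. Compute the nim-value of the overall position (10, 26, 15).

All stacks use S = {1, 8, 9}:
G(0) = 0
G(1) = mex{0} = 1
G(2) = mex{1} = 0
G(3) = mex{0} = 1
G(4) = mex{1} = 0
G(5) = mex{0} = 1
G(6) = mex{1} = 0
G(7) = mex{0} = 1
G(8) = mex{1,0} = 2
G(9) = mex{2,1,0} = 3
G(10) = mex{3,0,1} = 2
G(11) = mex{2,1,0} = 3
G(12) = mex{3,0,1} = 2
G(13) = mex{2,1,0} = 3
G(14) = mex{3,0,1} = 2
G(15) = mex{2,1,0} = 3
G(16) = mex{3,2,1} = 0
G(17) = mex{0,3,2} = 1
G(18) = mex{1,2,3} = 0
G(19) = mex{0,3,2} = 1
G(20) = mex{1,2,3} = 0
G(21) = mex{0,3,2} = 1
G(22) = mex{1,2,3} = 0
G(23) = mex{0,3,2} = 1
G(24) = mex{1,0,3} = 2
G(25) = mex{2,1,0} = 3
G(26) = mex{3,0,1} = 2
Stack A: G(10) = 2.
Stack B: G(26) = 2.
Stack C: G(15) = 3.
Combined Grundy value = 2 ⊕ 2 ⊕ 3 = 3.

3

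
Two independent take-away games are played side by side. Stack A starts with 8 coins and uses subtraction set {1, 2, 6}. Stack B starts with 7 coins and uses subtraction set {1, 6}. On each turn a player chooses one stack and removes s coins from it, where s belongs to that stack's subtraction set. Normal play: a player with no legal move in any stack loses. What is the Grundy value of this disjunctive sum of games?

1

Stack A, S = {1, 2, 6}:
G(0) = 0
G(1) = mex{0} = 1
G(2) = mex{1,0} = 2
G(3) = mex{2,1} = 0
G(4) = mex{0,2} = 1
G(5) = mex{1,0} = 2
G(6) = mex{2,1,0} = 3
G(7) = mex{3,2,1} = 0
G(8) = mex{0,3,2} = 1
G_A(8) = 1.
Stack B, S = {1, 6}:
n : 0 1 2 3 4 5 6 7
G : 0 1 0 1 0 1 2 0
G_B(7) = 0.
Combined Grundy value = 1 ⊕ 0 = 1.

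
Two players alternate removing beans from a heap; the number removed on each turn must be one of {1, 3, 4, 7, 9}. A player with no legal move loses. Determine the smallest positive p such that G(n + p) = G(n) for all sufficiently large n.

8

n :  0  1  2  3  4  5  6  7  8  9 10 11 12 13 14 15 16 17 18
G :  0  1  0  1  2  3  2  3  0  1  0  1  2  3  2  3  0  1  0
G(n+8) = G(n) holds for n = 0,…,8 (a full window of length max(S) = 9), so the sequence is purely periodic with period 8.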